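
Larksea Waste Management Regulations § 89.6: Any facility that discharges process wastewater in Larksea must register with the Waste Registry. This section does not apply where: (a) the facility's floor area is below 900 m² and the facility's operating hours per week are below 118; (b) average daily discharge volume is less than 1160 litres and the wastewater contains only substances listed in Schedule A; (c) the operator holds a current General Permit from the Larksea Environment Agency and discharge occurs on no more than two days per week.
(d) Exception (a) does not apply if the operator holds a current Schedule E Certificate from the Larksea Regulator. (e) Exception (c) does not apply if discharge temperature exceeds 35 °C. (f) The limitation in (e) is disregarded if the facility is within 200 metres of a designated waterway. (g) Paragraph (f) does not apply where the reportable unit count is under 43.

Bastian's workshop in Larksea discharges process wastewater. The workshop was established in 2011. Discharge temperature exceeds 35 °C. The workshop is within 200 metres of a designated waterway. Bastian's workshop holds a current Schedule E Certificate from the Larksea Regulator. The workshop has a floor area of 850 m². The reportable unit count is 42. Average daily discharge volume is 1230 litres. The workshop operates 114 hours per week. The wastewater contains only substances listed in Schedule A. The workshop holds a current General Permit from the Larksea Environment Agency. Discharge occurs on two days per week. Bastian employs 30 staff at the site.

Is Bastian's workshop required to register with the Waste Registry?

Yes — Bastian's workshop must register with the Waste Registry.

Exception (a)'s conditions are all satisfied: the facility's floor area is 850 m², below the 900 m² limit; the facility's operating hours per week are 114, below the 118 limit. But applying paragraph (d): (d) operates — a current Schedule E Certificate is held. (a) is therefore removed.
Exception (b) requires that average daily discharge volume is less than 1160 litres; but average daily discharge volume is 1230 litres, not less than 1160 litres, so (b) is unavailable.
Exception (c): a current General Permit is held; discharge occurs on no more than two days per week — every condition holds. Turning to paragraphs (e)–(g): (e) applies — discharge temperature exceeds 35 °C. (f) would limit (e) — the workshop is within 200 m of a designated waterway — but (g) sets (f) aside: (g) operates against (f): the reportable unit count is 42, under the 43 limit. (c) is therefore removed.
No exception is made out. Bastian's workshop falls within the general rule.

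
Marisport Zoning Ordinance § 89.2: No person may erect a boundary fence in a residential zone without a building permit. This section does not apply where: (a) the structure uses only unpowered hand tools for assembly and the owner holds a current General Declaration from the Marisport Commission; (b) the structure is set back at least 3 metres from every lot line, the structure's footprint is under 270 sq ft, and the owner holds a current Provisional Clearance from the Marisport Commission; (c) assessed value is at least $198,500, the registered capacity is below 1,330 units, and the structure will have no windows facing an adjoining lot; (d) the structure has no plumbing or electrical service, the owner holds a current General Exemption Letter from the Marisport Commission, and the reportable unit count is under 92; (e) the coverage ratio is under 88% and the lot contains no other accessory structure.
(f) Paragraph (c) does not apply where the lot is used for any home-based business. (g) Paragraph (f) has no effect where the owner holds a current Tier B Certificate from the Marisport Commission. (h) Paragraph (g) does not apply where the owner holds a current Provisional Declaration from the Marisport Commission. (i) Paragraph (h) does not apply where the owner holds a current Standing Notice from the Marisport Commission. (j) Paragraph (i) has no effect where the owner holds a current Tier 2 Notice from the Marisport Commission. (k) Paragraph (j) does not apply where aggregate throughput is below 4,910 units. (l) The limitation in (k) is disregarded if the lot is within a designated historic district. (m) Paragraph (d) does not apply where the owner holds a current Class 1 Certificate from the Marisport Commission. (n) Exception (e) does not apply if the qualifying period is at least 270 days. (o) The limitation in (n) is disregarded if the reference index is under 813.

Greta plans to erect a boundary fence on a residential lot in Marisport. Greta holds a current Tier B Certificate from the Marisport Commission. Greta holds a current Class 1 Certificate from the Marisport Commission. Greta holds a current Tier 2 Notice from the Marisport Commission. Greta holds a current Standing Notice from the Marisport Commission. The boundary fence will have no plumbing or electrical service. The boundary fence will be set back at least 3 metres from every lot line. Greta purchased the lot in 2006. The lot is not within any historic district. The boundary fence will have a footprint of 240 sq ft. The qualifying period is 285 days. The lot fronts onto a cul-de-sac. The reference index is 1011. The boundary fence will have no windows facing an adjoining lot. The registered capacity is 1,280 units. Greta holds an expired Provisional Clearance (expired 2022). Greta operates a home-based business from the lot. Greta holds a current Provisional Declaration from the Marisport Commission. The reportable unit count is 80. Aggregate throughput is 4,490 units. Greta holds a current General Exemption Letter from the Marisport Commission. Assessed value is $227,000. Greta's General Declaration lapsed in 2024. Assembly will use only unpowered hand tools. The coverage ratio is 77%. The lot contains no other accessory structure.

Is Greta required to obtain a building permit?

No — exception (c) applies; Greta does not need a building permit.

Exception (a) does not apply: the General Declaration is not current.
Exception (b) fails — the Provisional Clearance is not current.
Exception (c)'s conditions are all satisfied: assessed value is $227,000, meeting the $198,500 threshold; the registered capacity is 1,280 units, below the 1,330 units limit; no windows face an adjoining lot. Applying paragraphs (f)–(l): (f) would limit (c) — a home-based business operates on the lot — but (g) sets (f) aside: (g) operates against (f): a current Tier B Certificate is held. (h) would limit (g) — a current Provisional Declaration is held — but (i) sets (h) aside: (i) operates — a current Standing Notice is held. (j) would limit (i) — a current Tier 2 Notice is held — but (k) sets (j) aside: (k) operates against (j): aggregate throughput is 4,490 units, below the 4,910 units limit. (l) is not triggered (the lot is not in a historic district), so (k) stands. So (c) applies.
All of (d)'s requirements are met (there is no plumbing or electrical service; a current General Exemption Letter is held; the reportable unit count is 80, under the 92 limit). But applying paragraph (m): (m) operates against (d): a current Class 1 Certificate is held. (d) is therefore removed.
All of (e)'s requirements are met (the coverage ratio is 77%, under the 88% limit; the lot has no other accessory structure). But: (n) is triggered — the qualifying period is 285 days, meeting the 270 days threshold. (o), which would lift (n), is not engaged — the reference index is 1,011, not under 813. Exception (e) does not apply.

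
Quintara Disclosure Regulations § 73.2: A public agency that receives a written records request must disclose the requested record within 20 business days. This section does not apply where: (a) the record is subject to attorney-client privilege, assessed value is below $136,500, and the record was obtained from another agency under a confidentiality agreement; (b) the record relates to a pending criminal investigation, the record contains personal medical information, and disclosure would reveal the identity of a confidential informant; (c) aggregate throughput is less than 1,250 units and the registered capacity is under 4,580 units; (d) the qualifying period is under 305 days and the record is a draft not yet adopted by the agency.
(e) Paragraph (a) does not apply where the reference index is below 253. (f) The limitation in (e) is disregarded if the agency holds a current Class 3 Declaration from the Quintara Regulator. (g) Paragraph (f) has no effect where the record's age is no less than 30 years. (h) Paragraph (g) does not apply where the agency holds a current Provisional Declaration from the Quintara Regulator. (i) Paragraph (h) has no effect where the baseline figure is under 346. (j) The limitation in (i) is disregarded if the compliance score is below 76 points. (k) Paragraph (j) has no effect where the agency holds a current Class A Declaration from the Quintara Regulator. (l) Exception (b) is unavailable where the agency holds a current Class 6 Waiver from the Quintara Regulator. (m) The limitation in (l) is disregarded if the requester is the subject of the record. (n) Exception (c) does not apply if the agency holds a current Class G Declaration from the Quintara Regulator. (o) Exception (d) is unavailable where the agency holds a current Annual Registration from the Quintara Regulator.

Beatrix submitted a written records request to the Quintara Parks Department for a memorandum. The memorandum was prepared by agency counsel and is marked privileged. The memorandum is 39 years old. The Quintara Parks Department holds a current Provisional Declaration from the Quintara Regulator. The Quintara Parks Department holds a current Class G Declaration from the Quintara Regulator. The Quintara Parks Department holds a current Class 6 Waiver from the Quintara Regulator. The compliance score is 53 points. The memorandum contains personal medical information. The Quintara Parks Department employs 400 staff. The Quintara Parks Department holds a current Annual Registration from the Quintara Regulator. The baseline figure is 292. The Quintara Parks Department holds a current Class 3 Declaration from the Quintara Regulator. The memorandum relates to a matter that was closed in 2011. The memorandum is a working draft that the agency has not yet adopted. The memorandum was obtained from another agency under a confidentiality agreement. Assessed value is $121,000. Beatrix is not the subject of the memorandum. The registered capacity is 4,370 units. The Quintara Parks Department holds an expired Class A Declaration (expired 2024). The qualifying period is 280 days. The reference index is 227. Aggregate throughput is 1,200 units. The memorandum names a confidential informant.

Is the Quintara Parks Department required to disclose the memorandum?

No — exception (a) applies; the Quintara Parks Department is not required to disclose the memorandum.

Exception (a) is satisfied on its face — the memorandum is privileged; assessed value is $121,000, below the $136,500 limit; the memorandum was obtained under a confidentiality agreement. Under paragraphs (e)–(k): (e) would limit (a) — the reference index is 227, below the 253 limit — but (f) sets (e) aside: (f) operates — a current Class 3 Declaration is held. (g) would limit (f) — the record's age is 39 years, meeting the 30 years threshold — but (h) sets (g) aside: (h) is engaged — a current Provisional Declaration is held. (i) is triggered (the baseline figure is 292, under the 346 limit), but is overridden by (j): (j) operates against (i): the compliance score is 53 points, below the 76 points limit. (k) is not engaged (the Class A Declaration is not current), so (j) stands. (a) remains available.
Exception (b) fails — the memorandum relates to a closed matter.
Exception (c) is satisfied on its face — aggregate throughput is 1,200 units, less than the 1,250 units limit; the registered capacity is 4,370 units, under the 4,580 units limit. But applying paragraph (n): (n) operates — a current Class G Declaration is held. Exception (c) does not apply.
Exception (d) is satisfied on its face — the qualifying period is 280 days, under the 305 days limit; the memorandum is an unadopted draft. But applying paragraph (o): (o) operates against (d): a current Annual Registration is held. (d) is therefore removed.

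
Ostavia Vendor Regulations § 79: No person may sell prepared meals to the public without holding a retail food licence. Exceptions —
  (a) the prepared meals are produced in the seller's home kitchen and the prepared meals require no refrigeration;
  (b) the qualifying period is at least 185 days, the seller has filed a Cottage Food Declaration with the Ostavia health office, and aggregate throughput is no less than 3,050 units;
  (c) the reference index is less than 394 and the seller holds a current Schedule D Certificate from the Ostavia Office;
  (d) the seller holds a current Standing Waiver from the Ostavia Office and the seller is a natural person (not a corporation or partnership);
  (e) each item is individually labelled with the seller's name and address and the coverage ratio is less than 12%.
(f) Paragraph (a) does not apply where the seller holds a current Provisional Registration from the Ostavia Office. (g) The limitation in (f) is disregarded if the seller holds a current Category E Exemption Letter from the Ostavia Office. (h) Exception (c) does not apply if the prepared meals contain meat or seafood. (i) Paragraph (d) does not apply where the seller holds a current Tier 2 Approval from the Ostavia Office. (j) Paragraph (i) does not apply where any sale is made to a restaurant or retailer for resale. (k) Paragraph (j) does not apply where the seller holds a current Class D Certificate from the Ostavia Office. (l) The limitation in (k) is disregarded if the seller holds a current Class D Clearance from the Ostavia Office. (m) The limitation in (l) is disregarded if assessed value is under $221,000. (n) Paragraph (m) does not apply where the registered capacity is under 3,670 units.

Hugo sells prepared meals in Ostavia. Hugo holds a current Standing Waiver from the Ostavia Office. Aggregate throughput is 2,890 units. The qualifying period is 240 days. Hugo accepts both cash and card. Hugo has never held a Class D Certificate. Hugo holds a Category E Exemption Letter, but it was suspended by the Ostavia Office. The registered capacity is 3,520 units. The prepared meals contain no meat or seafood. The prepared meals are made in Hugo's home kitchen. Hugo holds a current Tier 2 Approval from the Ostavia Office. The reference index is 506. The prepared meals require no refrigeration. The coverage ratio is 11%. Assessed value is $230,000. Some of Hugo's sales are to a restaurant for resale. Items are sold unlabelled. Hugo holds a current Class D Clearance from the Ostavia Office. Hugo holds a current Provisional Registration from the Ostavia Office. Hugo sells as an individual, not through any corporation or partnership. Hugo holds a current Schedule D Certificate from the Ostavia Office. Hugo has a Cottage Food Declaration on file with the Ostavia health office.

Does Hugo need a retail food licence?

Exception (a): the prepared meals are home-kitchen produced; the prepared meals are shelf-stable — every condition holds. Turning to paragraphs (f)–(g): (f) operates against (a): a current Provisional Registration is held. (g), which would lift (f), is inapplicable — there is no Category E Exemption Letter in force. So (a) is unavailable.
Exception (b) requires that aggregate throughput is no less than 3,050 units; but aggregate throughput is 2,890 units, short of 3,050 units, so (b) is unavailable.
Exception (c) requires that the reference index is less than 394; but the reference index is 506, not less than 394, so (c) is unavailable.
Exception (d)'s conditions are all satisfied: a current Standing Waiver is held; the seller is a natural person. Under paragraphs (i)–(n): (i) would limit (d) — a current Tier 2 Approval is held — but (j) sets (i) aside: (j) operates against (i): some sales are to a restaurant for resale. (k), which would lift (j), does not operate here — there is no Class D Certificate in force. So (d) applies.
Exception (e) requires that each item is individually labelled with the seller's name and address; but items are sold unlabelled, so (e) is unavailable.

No — exception (d) applies; Hugo is not required to hold a retail food licence.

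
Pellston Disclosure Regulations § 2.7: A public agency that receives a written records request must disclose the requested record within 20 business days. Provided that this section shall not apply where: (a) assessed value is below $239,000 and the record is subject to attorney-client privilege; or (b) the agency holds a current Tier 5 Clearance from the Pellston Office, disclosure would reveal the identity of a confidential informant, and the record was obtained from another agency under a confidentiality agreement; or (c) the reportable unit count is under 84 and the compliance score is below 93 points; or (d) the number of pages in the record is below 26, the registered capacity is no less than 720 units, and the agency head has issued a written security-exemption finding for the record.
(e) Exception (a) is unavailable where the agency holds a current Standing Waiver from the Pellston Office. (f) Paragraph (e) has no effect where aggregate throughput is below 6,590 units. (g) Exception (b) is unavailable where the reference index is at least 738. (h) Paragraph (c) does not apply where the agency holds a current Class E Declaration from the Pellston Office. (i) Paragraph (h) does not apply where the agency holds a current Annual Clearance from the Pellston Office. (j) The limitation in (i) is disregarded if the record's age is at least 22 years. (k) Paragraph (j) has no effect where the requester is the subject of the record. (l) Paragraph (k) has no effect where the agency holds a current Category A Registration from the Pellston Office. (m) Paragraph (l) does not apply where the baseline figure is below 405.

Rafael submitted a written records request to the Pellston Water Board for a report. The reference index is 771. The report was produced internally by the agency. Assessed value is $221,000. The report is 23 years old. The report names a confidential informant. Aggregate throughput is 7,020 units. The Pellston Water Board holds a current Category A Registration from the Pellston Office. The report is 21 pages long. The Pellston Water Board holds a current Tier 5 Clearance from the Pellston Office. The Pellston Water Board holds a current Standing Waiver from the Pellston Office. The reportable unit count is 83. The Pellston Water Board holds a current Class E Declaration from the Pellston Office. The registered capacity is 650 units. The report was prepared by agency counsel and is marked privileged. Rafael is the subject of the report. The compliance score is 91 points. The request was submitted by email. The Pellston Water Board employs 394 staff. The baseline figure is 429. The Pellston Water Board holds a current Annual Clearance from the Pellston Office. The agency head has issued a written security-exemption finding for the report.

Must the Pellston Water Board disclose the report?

All of (a)'s requirements are met (assessed value is $221,000, below the $239,000 limit; the report is privileged). However, paragraphs (e)–(f) must be considered: (e) operates against (a): a current Standing Waiver is held. (f), which would lift (e), does not operate here — aggregate throughput is 7,020 units, not below 6,590 units. So (a) is unavailable.
Exception (b) requires that the record was obtained from another agency under a confidentiality agreement; but the report was produced internally, so (b) is unavailable.
Exception (c)'s conditions are all satisfied: the reportable unit count is 83, under the 84 limit; the compliance score is 91 points, below the 93 points limit. However, paragraphs (h)–(m) must be considered: (h) operates against (c): a current Class E Declaration is held. (i) would limit (h) — a current Annual Clearance is held — but (j) sets (i) aside: (j) operates — the record's age is 23 years, meeting the 22 years threshold. (k) would limit (j) — Rafael is the subject of the report — but (l) sets (k) aside: (l) operates against (k): a current Category A Registration is held. (m), which would lift (l), is not engaged — the baseline figure is 429, not below 405. (c) is therefore removed.
Exception (d) does not apply: the registered capacity is 650 units, short of 720 units.
No exception displaces § 2.7.

Yes — the Pellston Water Board must disclose the report.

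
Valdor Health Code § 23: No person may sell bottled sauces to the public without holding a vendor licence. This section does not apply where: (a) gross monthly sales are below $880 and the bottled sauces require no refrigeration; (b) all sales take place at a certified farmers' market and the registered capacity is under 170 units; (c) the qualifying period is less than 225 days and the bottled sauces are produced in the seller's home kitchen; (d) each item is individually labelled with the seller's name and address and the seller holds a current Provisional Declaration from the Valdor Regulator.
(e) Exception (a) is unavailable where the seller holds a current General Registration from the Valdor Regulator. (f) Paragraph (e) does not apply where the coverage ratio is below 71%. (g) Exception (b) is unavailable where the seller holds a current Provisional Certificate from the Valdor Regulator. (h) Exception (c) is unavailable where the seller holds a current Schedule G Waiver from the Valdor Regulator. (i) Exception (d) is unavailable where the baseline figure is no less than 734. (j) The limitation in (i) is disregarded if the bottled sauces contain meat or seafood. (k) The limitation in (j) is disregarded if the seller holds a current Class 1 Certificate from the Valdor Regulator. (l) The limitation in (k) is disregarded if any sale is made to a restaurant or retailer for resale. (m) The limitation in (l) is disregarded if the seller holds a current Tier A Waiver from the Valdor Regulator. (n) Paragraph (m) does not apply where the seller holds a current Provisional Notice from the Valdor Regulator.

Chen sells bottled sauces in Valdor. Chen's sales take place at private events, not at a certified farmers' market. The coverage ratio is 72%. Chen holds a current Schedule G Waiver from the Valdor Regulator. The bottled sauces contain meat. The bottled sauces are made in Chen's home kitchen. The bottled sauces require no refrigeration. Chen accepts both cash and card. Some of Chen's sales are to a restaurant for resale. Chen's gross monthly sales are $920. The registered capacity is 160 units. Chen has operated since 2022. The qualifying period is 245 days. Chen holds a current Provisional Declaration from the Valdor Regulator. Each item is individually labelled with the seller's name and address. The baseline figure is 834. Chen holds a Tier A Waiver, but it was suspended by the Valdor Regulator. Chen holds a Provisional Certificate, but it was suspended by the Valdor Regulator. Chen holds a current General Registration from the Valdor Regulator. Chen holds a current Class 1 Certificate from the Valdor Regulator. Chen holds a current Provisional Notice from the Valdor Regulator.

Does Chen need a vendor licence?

Exception (a) does not apply: gross monthly sales are $920, not below $880.
Exception (b) does not apply: sales are at private events, not a certified farmers' market.
Exception (c) requires that the qualifying period is less than 225 days; but the qualifying period is 245 days, not less than 225 days, so (c) is unavailable.
All of (d)'s requirements are met (items are individually labelled; a current Provisional Declaration is held). As to paragraphs (i)–(n): (i) would limit (d) — the baseline figure is 834, meeting the 734 threshold — but (j) sets (i) aside: (j) operates against (i): the bottled sauces contain meat. (k) is engaged (a current Class 1 Certificate is held), but yields to (l): (l) operates against (k): some sales are to a restaurant for resale. (m) is not engaged (the Tier A Waiver is not current), so (l) stands. So (d) applies.

No — exception (d) applies; Chen is not required to hold a vendor licence.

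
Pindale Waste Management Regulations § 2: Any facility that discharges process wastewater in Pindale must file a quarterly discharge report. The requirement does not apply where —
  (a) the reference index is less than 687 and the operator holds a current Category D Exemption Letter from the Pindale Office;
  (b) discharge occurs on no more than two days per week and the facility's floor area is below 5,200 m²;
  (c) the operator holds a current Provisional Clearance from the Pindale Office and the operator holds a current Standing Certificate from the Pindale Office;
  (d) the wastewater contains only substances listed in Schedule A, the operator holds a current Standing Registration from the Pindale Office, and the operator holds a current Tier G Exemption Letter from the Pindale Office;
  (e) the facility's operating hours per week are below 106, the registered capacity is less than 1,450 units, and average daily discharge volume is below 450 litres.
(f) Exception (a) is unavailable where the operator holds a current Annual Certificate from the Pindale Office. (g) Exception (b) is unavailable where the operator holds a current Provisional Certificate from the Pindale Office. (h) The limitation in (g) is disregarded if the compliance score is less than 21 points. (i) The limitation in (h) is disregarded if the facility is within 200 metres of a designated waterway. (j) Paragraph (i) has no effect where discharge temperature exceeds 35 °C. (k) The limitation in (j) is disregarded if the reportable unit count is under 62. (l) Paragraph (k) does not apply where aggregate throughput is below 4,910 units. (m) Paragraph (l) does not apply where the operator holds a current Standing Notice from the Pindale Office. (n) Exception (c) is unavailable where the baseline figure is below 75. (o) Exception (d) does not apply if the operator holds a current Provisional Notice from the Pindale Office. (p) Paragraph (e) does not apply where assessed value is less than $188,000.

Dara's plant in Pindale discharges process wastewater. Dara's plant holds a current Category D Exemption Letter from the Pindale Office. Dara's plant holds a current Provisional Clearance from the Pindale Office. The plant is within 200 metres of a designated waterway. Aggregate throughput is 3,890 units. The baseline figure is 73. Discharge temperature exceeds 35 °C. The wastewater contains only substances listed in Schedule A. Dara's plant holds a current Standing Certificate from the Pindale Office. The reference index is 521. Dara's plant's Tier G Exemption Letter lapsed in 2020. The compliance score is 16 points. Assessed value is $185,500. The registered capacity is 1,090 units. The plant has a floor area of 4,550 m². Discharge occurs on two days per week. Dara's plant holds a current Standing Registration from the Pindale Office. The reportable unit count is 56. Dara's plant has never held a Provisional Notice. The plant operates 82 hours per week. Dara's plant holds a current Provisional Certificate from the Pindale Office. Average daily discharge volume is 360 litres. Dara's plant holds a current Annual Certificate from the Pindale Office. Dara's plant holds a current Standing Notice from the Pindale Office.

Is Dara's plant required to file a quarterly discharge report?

Exception (a): the reference index is 521, less than the 687 limit; a current Category D Exemption Letter is held — every condition holds. However, paragraph (f) must be considered: (f) operates against (a): a current Annual Certificate is held. (a) is therefore removed.
All of (b)'s requirements are met (discharge occurs on no more than two days per week; the facility's floor area is 4,550 m², below the 5,200 m² limit). But applying paragraphs (g)–(m): (g) applies — a current Provisional Certificate is held. (h) is engaged (the compliance score is 16 points, less than the 21 points limit), but is displaced by (i): (i) operates — the plant is within 200 m of a designated waterway. (j) would limit (i) — discharge temperature exceeds 35 °C — but (k) sets (j) aside: (k) applies — the reportable unit count is 56, under the 62 limit. (l) is triggered (aggregate throughput is 3,890 units, below the 4,910 units limit), but is set aside by (m): (m) is engaged — a current Standing Notice is held. Exception (b) does not apply.
Exception (c): a current Provisional Clearance is held; a current Standing Certificate is held — every condition holds. But applying paragraph (n): (n) operates against (c): the baseline figure is 73, below the 75 limit. Exception (c) does not apply.
Exception (d) requires that the operator holds a current Tier G Exemption Letter from the Pindale Office; but no current Tier G Exemption Letter is held, so (d) is unavailable.
All of (e)'s requirements are met (the facility's operating hours per week are 82, below the 106 limit; the registered capacity is 1,090 units, less than the 1,450 units limit; average daily discharge volume is 360 litres, below the 450 litres limit). Turning to paragraph (p): (p) operates against (e): assessed value is $185,500, less than the $188,000 limit. (e) is therefore removed.
No exception is made out. Dara's plant falls within the general rule.

Yes — Dara's plant must file a quarterly discharge report.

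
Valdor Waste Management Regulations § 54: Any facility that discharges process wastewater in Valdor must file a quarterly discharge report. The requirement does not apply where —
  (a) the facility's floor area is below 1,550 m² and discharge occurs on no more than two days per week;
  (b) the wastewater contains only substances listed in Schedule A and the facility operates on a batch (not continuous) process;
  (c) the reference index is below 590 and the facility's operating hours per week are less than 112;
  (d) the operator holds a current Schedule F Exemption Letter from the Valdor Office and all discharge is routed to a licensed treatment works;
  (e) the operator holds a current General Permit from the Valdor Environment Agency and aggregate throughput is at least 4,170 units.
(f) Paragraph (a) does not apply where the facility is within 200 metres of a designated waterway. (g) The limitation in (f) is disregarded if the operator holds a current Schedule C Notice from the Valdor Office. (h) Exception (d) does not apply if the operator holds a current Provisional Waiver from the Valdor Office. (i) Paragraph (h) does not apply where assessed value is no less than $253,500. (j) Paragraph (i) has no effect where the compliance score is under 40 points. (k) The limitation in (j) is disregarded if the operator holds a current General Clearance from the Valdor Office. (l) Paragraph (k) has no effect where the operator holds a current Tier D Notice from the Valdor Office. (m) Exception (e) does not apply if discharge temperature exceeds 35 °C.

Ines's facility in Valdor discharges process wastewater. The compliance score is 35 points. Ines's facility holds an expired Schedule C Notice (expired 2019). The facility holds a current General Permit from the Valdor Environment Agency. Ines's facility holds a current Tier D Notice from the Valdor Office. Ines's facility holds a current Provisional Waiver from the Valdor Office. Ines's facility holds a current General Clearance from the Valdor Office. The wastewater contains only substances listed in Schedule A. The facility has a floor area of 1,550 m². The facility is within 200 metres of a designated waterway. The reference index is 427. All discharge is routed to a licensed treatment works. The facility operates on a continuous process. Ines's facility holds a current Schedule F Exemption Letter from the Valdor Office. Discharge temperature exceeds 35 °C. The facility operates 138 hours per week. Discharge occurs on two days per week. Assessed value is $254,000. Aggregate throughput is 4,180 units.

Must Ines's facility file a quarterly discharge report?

Yes — Ines's facility must file a quarterly discharge report.

Exception (a) does not apply: the facility's floor area is 1,550 m², not below 1,550 m².
Exception (b) requires that the facility operates on a batch (not continuous) process; but the facility operates on a continuous process, so (b) is unavailable.
Exception (c) requires that the facility's operating hours per week are less than 112; but the facility's operating hours per week are 138, not less than 112, so (c) is unavailable.
Exception (d) is satisfied on its face — a current Schedule F Exemption Letter is held; discharge is routed to a licensed treatment works. But: (h) operates — a current Provisional Waiver is held. (i) applies (assessed value is $254,000, meeting the $253,500 threshold), but is displaced by (j): (j) operates — the compliance score is 35 points, under the 40 points limit. (k) would limit (j) — a current General Clearance is held — but (l) sets (k) aside: (l) operates against (k): a current Tier D Notice is held. So (d) is unavailable.
Exception (e) is satisfied on its face — a current General Permit is held; aggregate throughput is 4,180 units, meeting the 4,170 units threshold. But applying paragraph (m): (m) operates against (e): discharge temperature exceeds 35 °C. So (e) is unavailable.
No exception displaces § 54.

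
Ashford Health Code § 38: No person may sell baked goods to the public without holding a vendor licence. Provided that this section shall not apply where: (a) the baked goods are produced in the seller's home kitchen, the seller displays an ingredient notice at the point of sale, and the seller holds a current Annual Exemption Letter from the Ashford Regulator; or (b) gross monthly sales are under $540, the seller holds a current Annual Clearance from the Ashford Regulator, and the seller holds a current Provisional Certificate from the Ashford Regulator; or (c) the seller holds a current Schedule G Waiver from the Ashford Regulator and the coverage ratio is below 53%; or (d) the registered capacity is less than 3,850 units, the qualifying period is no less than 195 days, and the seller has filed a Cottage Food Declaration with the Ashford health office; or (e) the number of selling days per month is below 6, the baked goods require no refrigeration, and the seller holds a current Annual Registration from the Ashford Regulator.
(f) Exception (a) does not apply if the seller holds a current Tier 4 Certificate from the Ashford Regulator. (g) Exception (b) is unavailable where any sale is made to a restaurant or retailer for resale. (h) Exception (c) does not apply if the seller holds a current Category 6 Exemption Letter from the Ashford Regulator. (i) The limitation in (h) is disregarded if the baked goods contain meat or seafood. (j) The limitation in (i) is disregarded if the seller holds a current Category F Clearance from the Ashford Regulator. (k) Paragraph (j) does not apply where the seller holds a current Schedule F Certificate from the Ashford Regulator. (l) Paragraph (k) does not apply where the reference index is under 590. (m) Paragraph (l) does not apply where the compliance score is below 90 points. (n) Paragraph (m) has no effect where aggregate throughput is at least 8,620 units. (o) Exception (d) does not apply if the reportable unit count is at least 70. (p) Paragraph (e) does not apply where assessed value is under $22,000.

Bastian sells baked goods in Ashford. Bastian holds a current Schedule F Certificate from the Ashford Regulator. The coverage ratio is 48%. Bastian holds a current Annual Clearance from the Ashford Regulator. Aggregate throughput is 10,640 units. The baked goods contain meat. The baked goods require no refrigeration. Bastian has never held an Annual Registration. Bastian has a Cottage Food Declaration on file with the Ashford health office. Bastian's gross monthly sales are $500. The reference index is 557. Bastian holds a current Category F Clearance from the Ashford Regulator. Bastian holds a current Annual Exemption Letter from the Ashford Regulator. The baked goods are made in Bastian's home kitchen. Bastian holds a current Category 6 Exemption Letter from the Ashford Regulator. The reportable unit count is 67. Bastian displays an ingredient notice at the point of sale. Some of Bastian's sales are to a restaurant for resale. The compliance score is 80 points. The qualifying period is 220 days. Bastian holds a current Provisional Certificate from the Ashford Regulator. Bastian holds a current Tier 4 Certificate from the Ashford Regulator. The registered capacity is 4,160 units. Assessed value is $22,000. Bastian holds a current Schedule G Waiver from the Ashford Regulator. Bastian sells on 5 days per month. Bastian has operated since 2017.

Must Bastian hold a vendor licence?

Exception (a) is satisfied on its face — the baked goods are home-kitchen produced; an ingredient notice is displayed; a current Annual Exemption Letter is held. Turning to paragraph (f): (f) operates against (a): a current Tier 4 Certificate is held. So (a) is unavailable.
Exception (b)'s conditions are all satisfied: gross monthly sales are $500, under the $540 limit; a current Annual Clearance is held; a current Provisional Certificate is held. However, paragraph (g) must be considered: (g) operates against (b): some sales are to a restaurant for resale. (b) is therefore removed.
Exception (c)'s conditions are all satisfied: a current Schedule G Waiver is held; the coverage ratio is 48%, below the 53% limit. Turning to paragraphs (h)–(n): (h) is triggered — a current Category 6 Exemption Letter is held. (i) is engaged (the baked goods contain meat), but is displaced by (j): (j) operates — a current Category F Clearance is held. (k) is triggered (a current Schedule F Certificate is held), but is itself disapplied by (l): (l) is engaged — the reference index is 557, under the 590 limit. (m) would limit (l) — the compliance score is 80 points, below the 90 points limit — but (n) sets (m) aside: (n) operates against (m): aggregate throughput is 10,640 units, meeting the 8,620 units threshold. (c) is therefore removed.
Exception (d) requires that the registered capacity is less than 3,850 units; but the registered capacity is 4,160 units, not less than 3,850 units, so (d) is unavailable.
Exception (e) does not apply: no current Annual Registration is held.
No exception applies. The general rule governs.

Yes — Bastian must hold a vendor licence.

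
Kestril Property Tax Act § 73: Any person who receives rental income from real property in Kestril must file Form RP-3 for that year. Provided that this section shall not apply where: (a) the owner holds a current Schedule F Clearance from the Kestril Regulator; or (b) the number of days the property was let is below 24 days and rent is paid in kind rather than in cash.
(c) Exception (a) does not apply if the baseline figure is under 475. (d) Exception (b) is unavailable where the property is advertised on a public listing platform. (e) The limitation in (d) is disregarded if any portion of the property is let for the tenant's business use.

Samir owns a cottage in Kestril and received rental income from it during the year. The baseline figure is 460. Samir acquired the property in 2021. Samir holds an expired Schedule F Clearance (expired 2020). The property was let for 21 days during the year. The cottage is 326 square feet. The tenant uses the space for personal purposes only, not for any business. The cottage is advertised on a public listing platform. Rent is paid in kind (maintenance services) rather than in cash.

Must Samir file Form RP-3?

Yes — Samir must file Form RP-3.

Exception (a) fails — no current Schedule F Clearance is held.
All of (b)'s requirements are met (the number of days the property was let is 21 days, below the 24 days limit; rent is paid in kind). However, paragraphs (d)–(e) must be considered: (d) operates against (b): the property is publicly advertised. (e), which would lift (d), is not engaged — the space is used for personal purposes only. Exception (b) does not apply.
No exception is made out. Samir falls within the general rule.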